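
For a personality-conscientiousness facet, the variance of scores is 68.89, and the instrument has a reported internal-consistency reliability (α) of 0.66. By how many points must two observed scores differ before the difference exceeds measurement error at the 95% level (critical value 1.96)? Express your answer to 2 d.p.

SD = √68.89 = 8.3000
SEM = 8.3000 * √(1 − 0.6600) = 8.3000 * √0.3400 ≈ 8.3000 * 0.5831 ≈ 4.8397
SE_diff = √2 * SEM ≈ 6.8444
Minimum reliable difference = 1.96 * SE_diff ≈ 1.96 * 6.8444 ≈ 13.4149

13.41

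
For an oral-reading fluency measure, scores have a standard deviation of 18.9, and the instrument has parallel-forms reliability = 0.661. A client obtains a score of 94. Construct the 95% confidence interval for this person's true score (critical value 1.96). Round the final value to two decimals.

[72.43, 115.57]

SEM = 18.9000*√(1 − 0.6610) ≈ 11.0043
Half-width = 1.96*11.0043 ≈ 21.5684
Interval: (72.4316, 115.5684)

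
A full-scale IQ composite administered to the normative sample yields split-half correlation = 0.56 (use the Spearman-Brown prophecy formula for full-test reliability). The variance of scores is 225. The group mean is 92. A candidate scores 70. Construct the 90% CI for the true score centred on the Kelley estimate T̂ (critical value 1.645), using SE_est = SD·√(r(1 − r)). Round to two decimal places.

[65.10, 87.31]

σ = 225^(1/2) = 15.000
Full-length reliability (Spearman-Brown) = 2(0.56)/(1+0.56) ≈ 0.718
T̂ = 0.718(70) + 0.282(92) ≈ 76.205
SE_est = 15.000·√[r(1 − r)] ≈ 6.750
90% CI: 76.205 ± 11.104 ≈ (65.101, 87.309)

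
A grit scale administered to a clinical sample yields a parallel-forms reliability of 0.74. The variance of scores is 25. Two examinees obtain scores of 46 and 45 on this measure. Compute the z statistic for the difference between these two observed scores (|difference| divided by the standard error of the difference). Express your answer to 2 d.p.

0.28

SD = √25 = 5.000
SEM = 5.000*√(1 − 0.740) ≈ 2.550
Standard error of the difference = 2.550·√2 ≈ 3.606
z = 1 / 3.606 ≈ 0.277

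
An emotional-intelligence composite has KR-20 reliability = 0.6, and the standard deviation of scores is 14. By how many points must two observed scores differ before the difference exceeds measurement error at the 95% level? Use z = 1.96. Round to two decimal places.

24.54

SEM = 14.000·√(1 − 0.600) ≃ 8.854
SE_diff = √2 · SEM ≃ 12.522
Smallest detectable difference = 1.96·12.522 ≃ 24.543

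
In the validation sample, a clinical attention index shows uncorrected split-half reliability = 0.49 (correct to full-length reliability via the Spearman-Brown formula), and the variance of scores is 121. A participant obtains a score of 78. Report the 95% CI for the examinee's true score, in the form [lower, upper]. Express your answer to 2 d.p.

SD = √121 = 11.000
r_full = 2·0.49 / (1 + 0.49) ≈ 0.658
SEM = 11.000×√(1 − 0.658) ≈ 6.436
Margin = 1.96 × 6.436 ≈ 12.614
95% CI: 78 ± 12.614 = [65.386, 90.614]

[65.39, 90.61]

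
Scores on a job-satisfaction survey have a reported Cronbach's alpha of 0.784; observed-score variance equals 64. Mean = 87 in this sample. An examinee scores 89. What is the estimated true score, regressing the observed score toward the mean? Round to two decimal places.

Estimated true score = 0.784·89 + (1 − 0.784)·87 ≃ 88.568

88.57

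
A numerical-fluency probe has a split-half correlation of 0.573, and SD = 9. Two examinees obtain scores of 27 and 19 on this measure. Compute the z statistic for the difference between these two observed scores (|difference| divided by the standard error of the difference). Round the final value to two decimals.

1.21

Full-length reliability (Spearman-Brown) = 2(0.573)/(1+0.573) ≈ 0.72854
SEM = 9.00000×√(1 − 0.72854) ≈ 4.68913
Standard error of the difference = 4.68913·√2 ≈ 6.63143
z = 8 / 6.63143 ≈ 1.20638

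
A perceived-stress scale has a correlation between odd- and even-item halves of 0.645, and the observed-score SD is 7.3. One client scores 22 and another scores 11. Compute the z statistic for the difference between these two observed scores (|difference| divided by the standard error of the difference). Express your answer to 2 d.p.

2.29

Spearman-Brown: r = 2(0.645) / (1 + 0.645) = 1.2900 / 1.6450 ≈ 0.7842
SEM = 7.3000 · √(1 − 0.7842) = 7.3000 · √0.2158 ≈ 7.3000 · 0.4645 ≈ 3.3912
SE_diff = SEM · √2 ≈ 3.3912 · 1.4142 ≈ 4.7959
z = 11 / 4.7959 ≈ 2.2936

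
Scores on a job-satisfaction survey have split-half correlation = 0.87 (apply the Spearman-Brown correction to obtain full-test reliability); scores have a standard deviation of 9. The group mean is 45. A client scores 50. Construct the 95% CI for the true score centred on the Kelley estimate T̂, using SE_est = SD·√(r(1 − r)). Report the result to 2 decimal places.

[45.17, 54.14]

Spearman-Brown: r = 2(0.87) / (1 + 0.87) = 1.7400 / 1.8700 ≈ 0.9305
T̂ = r·X + (1 − r)·M = 0.9305·50 + 0.0695·45 ≈ 46.5241 + 3.1283 ≈ 49.6524
SE_est = SD · √(r(1 − r)) = 9.0000 · √0.0647 ≈ 9.0000 · 0.2543 ≈ 2.2890
CI = 49.6524 ± 1.96 · 2.2890 → [45.1660, 54.1389]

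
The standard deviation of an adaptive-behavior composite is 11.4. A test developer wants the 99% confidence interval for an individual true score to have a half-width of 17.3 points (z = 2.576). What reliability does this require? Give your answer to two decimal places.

Required SEM = 17.3 / 2.576 ≈ 6.7158
r = 1 − (SEM / SD)² = 1 − (6.7158 / 11.4)² ≈ 1 − 0.3470 ≈ 0.6530

0.65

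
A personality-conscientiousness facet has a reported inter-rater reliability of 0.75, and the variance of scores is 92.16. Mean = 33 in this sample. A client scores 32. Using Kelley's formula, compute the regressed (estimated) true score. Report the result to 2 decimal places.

32.25

T̂ = r·X + (1 − r)·M = 0.75000*32 + 0.25000*33 = 24.00000 + 8.25000 ≃ 32.25000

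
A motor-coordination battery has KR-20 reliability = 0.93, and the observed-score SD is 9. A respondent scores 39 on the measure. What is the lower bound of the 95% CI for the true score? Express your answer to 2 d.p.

34.33

SEM = 9.000×√(1 − 0.930) ≈ 2.381
Margin = 1.96 × 2.381 ≈ 4.667
Lower bound: 39 − 4.667 = 34.333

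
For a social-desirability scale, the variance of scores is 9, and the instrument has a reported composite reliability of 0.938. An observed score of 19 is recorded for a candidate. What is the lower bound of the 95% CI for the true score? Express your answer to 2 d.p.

17.54

SD = √9 ≈ 3.000
SEM = 3.000 · √(1 − 0.938) = 3.000 · √0.062 ≈ 3.000 · 0.249 ≈ 0.747
1.96 · SEM ≈ 1.464
Lower bound: 19 − 1.464 = 17.536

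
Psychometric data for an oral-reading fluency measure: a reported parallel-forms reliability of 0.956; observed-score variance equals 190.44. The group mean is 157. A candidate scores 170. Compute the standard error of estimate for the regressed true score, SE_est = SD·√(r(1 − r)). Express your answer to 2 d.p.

SD = √190.44 = 13.8000
SE_est = 13.8000·√(0.9560·0.0440) ≃ 2.8303

2.83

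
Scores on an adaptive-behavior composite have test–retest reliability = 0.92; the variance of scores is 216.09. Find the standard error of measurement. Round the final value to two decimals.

SD = √216.09 = 14.7000
The standard error of measurement is 14.7000×√(1 − 0.9200) ≈ 14.7000×0.2828 ≈ 4.1578.

4.16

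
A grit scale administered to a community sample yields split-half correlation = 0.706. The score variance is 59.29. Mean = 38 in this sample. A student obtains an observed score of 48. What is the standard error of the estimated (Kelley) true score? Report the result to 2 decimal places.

SD = √59.29 ≃ 7.700
r_full = 2·0.706 / (1 + 0.706) ≃ 0.828
SE_est = 7.700·√(0.828·0.172) ≃ 2.908

2.91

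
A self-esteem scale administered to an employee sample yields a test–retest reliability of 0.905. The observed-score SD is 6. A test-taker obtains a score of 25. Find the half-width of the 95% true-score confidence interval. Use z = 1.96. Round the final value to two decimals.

3.62

SEM = 6.0000*√(1 − 0.9050) ≃ 1.8493
Half-width = 1.96*1.8493 ≃ 3.6247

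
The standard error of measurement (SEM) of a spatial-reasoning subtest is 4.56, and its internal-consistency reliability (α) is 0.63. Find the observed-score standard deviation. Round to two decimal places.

7.50

SD = 4.56 / √(1 − 0.63) ≈ 7.49659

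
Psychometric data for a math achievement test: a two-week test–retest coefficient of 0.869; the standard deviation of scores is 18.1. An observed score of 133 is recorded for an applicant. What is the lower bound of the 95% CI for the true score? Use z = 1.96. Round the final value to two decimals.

120.16

SEM = 18.100·√(1 − 0.869) ≃ 6.551
Half-width = 1.96·6.551 ≃ 12.840
Lower bound: 133 − 12.840 = 120.160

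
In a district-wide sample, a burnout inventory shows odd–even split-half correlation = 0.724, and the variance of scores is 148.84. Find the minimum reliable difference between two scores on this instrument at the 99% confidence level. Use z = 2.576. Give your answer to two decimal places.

17.78

SD = √148.84 ≃ 12.20000
Full-length reliability (Spearman-Brown) = 2(0.724)/(1+0.724) ≃ 0.83991
SEM = 12.20000 * √(1 − 0.83991) = 12.20000 * √0.16009 ≃ 12.20000 * 0.40012 ≃ 4.88142
Standard error of the difference = 4.88142·√2 ≃ 6.90336
Minimum reliable difference = 2.576 * SE_diff ≃ 2.576 * 6.90336 ≃ 17.78306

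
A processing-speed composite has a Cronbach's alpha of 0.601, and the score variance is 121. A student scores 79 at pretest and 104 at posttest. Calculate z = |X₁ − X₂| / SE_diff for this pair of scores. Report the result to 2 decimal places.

SD = √121 = 11.000
SEM = 11.000 · √(1 − 0.601) = 11.000 · √0.399 ≈ 11.000 · 0.632 ≈ 6.948
SE_diff = SEM · √2 ≈ 6.948 · 1.414 ≈ 9.826
z = 25 / 9.826 ≈ 2.544

2.54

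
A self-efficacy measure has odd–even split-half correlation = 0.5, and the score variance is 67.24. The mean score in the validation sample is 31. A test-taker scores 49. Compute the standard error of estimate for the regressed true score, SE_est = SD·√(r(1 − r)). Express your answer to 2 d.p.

3.87

SD = √67.24 = 8.20000
Spearman-Brown: r = 2(0.5) / (1 + 0.5) = 1.00000 / 1.50000 ≈ 0.66667
SE_est = SD × √(r(1 − r)) = 8.20000 × √0.22222 ≈ 8.20000 × 0.47140 ≈ 3.86552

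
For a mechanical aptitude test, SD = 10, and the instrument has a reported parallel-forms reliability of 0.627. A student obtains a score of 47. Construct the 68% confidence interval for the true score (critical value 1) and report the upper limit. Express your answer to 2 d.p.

53.11

SEM = 10.00000 · √(1 − 0.62700) = 10.00000 · √0.37300 ≈ 10.00000 · 0.61074 ≈ 6.10737
1 · SEM ≈ 6.10737
Upper limit = 47 + 6.10737 ≈ 53.10737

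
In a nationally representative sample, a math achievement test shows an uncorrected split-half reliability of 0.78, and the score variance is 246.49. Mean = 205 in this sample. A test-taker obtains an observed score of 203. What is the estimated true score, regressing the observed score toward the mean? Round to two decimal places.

203.25

Full-length reliability (Spearman-Brown) = 2(0.78)/(1+0.78) ≈ 0.8764
T̂ = 0.8764(203) + 0.1236(205) ≈ 203.2472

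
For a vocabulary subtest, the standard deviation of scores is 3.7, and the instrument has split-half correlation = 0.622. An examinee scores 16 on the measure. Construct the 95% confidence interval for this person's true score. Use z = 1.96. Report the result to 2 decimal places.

Full-length reliability (Spearman-Brown) = 2(0.622)/(1+0.622) ≃ 0.767
SEM = 3.700 × √(1 − 0.767) = 3.700 × √0.233 ≃ 3.700 × 0.483 ≃ 1.786
Margin = 1.96 × 1.786 ≃ 3.501
95% CI: 16 ± 3.501 = [12.499, 19.501]

[12.50, 19.50]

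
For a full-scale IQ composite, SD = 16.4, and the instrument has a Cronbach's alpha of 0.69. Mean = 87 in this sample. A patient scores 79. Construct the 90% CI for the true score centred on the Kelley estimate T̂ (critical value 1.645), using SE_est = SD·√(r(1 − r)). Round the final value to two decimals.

[69.00, 93.96]

T̂ = 0.690(79) + 0.310(87) ≈ 81.480
SE_est = SD × √(r(1 − r)) = 16.400 × √0.214 ≈ 16.400 × 0.462 ≈ 7.585
CI = 81.480 ± 1.645 × 7.585 → [69.003, 93.957]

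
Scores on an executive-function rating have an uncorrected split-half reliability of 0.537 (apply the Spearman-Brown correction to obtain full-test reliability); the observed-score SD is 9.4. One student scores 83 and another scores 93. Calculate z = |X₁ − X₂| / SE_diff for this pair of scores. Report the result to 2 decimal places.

1.37

Full-length reliability (Spearman-Brown) = 2(0.537)/(1+0.537) ≃ 0.699
SEM = 9.400*√(1 − 0.699) ≃ 5.159
Standard error of the difference = 5.159·√2 ≃ 7.296
z = 10 / 7.296 ≃ 1.371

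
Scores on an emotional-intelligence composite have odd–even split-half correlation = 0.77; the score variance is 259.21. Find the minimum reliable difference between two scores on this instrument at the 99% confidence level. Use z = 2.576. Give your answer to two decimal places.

21.14

σ = 259.21^(1/2) = 16.1000
Spearman-Brown: r = 2(0.77) / (1 + 0.77) = 1.5400 / 1.7700 ≈ 0.8701
The standard error of measurement is 16.1000×√(1 − 0.8701) ≈ 16.1000×0.3605 ≈ 5.8037.
SE_diff = SEM × √2 ≈ 5.8037 × 1.4142 ≈ 8.2076
Smallest detectable difference = 2.576×8.2076 ≈ 21.1429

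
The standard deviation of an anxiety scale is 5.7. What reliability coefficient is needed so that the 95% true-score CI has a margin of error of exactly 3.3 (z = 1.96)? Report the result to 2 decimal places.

0.91

SEM needed = half-width / z = 3.3/1.96 ≈ 1.684
r = 1 − (1.684/5.7)² ≈ 1 − 0.087 ≈ 0.913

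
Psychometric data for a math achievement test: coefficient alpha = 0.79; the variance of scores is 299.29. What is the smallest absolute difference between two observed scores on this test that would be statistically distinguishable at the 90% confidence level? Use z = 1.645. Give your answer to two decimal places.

18.44

SD = √299.29 ≈ 17.300
The standard error of measurement is 17.300*√(1 − 0.790) ≈ 17.300*0.458 ≈ 7.928.
SE_diff = √2 * SEM ≈ 11.212
Smallest detectable difference = 1.645*11.212 ≈ 18.443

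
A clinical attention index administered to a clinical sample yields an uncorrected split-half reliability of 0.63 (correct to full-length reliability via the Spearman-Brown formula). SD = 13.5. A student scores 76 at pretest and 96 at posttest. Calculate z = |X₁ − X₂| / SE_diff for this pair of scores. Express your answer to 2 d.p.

2.20

Spearman-Brown: r = 2(0.63) / (1 + 0.63) = 1.26000 / 1.63000 ≈ 0.77301
SEM = 13.50000×√(1 − 0.77301) ≈ 6.43192
SE_diff = SEM × √2 ≈ 6.43192 × 1.41421 ≈ 9.09611
z = |76 − 96| / 9.09611 = 20 / 9.09611 ≈ 2.19874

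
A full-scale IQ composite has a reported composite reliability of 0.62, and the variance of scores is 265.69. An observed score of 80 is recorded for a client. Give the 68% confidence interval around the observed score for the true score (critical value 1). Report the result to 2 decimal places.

SD = √265.69 ≃ 16.3000
SEM = 16.3000 · √(1 − 0.6200) = 16.3000 · √0.3800 ≃ 16.3000 · 0.6164 ≃ 10.0480
Half-width = 1·10.0480 ≃ 10.0480
68% CI: 80 ± 10.0480 = [69.9520, 90.0480]

[69.95, 90.05]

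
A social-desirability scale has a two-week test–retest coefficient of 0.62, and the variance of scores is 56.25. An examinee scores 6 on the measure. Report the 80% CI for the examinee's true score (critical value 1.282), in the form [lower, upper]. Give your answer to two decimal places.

[0.07, 11.93]

SD = √56.25 ≈ 7.50000
SEM = 7.50000 × √(1 − 0.62000) = 7.50000 × √0.38000 ≈ 7.50000 × 0.61644 ≈ 4.62331
Margin = 1.282 × 4.62331 ≈ 5.92708
Interval: (0.07292, 11.92708)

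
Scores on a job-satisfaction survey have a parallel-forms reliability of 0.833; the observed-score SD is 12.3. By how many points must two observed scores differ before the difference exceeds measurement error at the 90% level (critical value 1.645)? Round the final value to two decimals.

The standard error of measurement is 12.3000·√(1 − 0.8330) ≈ 12.3000·0.4087 ≈ 5.0265.
Standard error of the difference = 5.0265·√2 ≈ 7.1085
Minimum reliable difference = 1.645 · SE_diff ≈ 1.645 · 7.1085 ≈ 11.6935

11.69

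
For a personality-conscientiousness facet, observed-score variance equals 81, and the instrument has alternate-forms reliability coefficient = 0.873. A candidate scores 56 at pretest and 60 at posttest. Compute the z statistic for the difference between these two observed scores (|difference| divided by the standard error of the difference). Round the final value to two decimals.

σ = 81^(1/2) = 9.00000
SEM = 9.00000*√(1 − 0.87300) ≈ 3.20734
SE_diff = √2 * SEM ≈ 4.53586
z = |56 − 60| / 4.53586 = 4 / 4.53586 ≈ 0.88186

0.88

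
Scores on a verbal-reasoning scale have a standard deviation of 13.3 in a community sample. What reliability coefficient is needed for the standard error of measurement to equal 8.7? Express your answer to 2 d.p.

Required reliability = 1 − (SEM/SD)² = 1 − 0.42789 ≃ 0.57211

0.57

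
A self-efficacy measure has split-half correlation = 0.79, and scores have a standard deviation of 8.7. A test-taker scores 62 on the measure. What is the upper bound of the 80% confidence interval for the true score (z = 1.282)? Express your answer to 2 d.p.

65.82

r_full = 2·0.79 / (1 + 0.79) ≈ 0.88268
SEM = 8.70000·√(1 − 0.88268) ≈ 2.97990
Margin = 1.282 · 2.97990 ≈ 3.82024
Upper bound: 62 + 3.82024 = 65.82024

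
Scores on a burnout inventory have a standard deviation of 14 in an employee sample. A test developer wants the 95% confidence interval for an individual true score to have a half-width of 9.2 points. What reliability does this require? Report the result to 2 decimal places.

0.89

SEM needed = half-width / z = 9.2/1.96 ≃ 4.6939
Required reliability = 1 − (SEM/SD)² = 1 − 0.1124 ≃ 0.8876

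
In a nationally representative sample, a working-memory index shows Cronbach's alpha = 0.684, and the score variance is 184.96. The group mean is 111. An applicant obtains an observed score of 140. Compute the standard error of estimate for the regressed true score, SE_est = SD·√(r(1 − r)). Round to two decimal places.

SD = √184.96 = 13.6000
SE_est = SD * √(r(1 − r)) = 13.6000 * √0.2161 ≈ 13.6000 * 0.4649 ≈ 6.3228

6.32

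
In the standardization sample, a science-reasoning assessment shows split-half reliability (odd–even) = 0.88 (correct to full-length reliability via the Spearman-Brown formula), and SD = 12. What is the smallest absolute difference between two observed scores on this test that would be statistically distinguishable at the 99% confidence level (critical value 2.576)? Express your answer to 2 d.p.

11.04

r_full = 2·0.88 / (1 + 0.88) ≈ 0.9362
SEM = 12.0000 * √(1 − 0.9362) = 12.0000 * √0.0638 ≈ 12.0000 * 0.2526 ≈ 3.0317
SE_diff = SEM * √2 ≈ 3.0317 * 1.4142 ≈ 4.2875
Minimum reliable difference = 2.576 * SE_diff ≈ 2.576 * 4.2875 ≈ 11.0447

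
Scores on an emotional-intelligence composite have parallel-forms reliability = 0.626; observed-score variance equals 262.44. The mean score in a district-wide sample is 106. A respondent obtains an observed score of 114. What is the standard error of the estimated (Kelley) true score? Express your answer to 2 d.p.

7.84

σ = 262.44^(1/2) = 16.2000
SE_est = 16.2000·√[r(1 − r)] ≈ 7.8386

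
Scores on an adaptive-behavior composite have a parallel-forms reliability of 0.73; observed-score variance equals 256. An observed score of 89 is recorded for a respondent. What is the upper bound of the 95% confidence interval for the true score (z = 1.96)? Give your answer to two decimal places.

SD = √256 ≈ 16.0000
SEM = 16.0000 · √(1 − 0.7300) = 16.0000 · √0.2700 ≈ 16.0000 · 0.5196 ≈ 8.3138
Half-width = 1.96·8.3138 ≈ 16.2951
Upper limit = 89 + 16.2951 ≈ 105.2951

105.30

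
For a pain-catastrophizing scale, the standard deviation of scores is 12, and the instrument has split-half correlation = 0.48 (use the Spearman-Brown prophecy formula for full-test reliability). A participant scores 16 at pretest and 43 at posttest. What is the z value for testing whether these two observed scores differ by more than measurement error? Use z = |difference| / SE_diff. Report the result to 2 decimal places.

r_full = 2·0.48 / (1 + 0.48) ≈ 0.649
The standard error of measurement is 12.000*√(1 − 0.649) ≈ 12.000*0.593 ≈ 7.113.
SE_diff = √2 * SEM ≈ 10.059
z = 27 / 10.059 ≈ 2.684

2.68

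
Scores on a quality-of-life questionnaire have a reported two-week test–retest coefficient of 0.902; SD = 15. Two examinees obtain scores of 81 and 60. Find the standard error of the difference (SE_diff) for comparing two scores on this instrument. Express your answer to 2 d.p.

6.64

SEM = 15.000·√(1 − 0.902) ≈ 4.696
SE_diff = SEM · √2 ≈ 4.696 · 1.414 ≈ 6.641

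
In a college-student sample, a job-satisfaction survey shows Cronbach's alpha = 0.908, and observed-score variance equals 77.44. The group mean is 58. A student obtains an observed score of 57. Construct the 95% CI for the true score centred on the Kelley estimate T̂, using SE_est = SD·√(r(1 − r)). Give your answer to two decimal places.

[52.11, 62.08]

σ = 77.44^(1/2) = 8.8000
T̂ = 0.9080(57) + 0.0920(58) ≈ 57.0920
SE_est = 8.8000·√(0.9080·0.0920) ≈ 2.5434
95% CI: 57.0920 ± 4.9851 ≈ (52.1069, 62.0771)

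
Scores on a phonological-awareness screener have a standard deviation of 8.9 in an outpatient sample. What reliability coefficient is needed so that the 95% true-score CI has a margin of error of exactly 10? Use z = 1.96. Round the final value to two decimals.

Required SEM = 10 / 1.96 ≈ 5.102
Required reliability = 1 − (SEM/SD)² = 1 − 0.329 ≈ 0.671

0.67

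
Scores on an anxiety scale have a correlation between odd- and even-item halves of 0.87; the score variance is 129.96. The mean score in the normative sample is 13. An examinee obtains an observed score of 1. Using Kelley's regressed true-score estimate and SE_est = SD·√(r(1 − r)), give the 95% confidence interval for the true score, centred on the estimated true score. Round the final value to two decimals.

SD = √129.96 = 11.400
r_full = 2·0.87 / (1 + 0.87) ≃ 0.930
T̂ = r·X + (1 − r)·M = 0.930×1 + 0.070×13 ≃ 0.930 + 0.904 ≃ 1.834
SE_est = 11.400×√(0.930×0.070) ≃ 2.899
CI = 1.834 ± 1.96 × 2.899 → [-3.849, 7.517]

[-3.85, 7.52]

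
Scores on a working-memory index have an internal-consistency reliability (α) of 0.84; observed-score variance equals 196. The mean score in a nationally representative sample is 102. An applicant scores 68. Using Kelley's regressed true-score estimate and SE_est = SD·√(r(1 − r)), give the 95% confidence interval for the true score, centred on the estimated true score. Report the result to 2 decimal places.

SD = √196 ≈ 14.0000
T̂ = r·X + (1 − r)·M = 0.8400·68 + 0.1600·102 = 57.1200 + 16.3200 ≈ 73.4400
SE_est = SD · √(r(1 − r)) = 14.0000 · √0.1344 ≈ 14.0000 · 0.3666 ≈ 5.1325
CI = 73.4400 ± 1.96 · 5.1325 → [63.3803, 83.4997]

[63.38, 83.50]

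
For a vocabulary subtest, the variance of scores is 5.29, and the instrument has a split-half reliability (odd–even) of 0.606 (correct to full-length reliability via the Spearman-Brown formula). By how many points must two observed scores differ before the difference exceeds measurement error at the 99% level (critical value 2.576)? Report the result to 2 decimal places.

4.15

SD = √5.29 = 2.3000
Full-length reliability (Spearman-Brown) = 2(0.606)/(1+0.606) ≃ 0.7547
SEM = 2.3000*√(1 − 0.7547) ≃ 1.1392
Standard error of the difference = 1.1392·√2 ≃ 1.6111
Smallest detectable difference = 2.576*1.6111 ≃ 4.1502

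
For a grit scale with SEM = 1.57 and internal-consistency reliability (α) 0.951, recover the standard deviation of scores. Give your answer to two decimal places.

SD = SEM / √(1 − r) = 1.57 / √0.0490 ≃ 1.57 / 0.2214 ≃ 7.0925

7.09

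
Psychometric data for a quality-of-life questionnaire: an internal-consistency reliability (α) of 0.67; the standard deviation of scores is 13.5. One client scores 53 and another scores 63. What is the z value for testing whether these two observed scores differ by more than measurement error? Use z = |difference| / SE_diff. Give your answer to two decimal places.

0.91

SEM = 13.500·√(1 − 0.670) ≈ 7.755
SE_diff = SEM · √2 ≈ 7.755 · 1.414 ≈ 10.967
z = 10 / 10.967 ≈ 0.912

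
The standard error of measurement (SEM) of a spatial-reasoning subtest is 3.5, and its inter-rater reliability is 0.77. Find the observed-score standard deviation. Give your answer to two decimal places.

SD = SEM / √(1 − r) = 3.5 / √0.230 ≈ 3.5 / 0.480 ≈ 7.298

7.30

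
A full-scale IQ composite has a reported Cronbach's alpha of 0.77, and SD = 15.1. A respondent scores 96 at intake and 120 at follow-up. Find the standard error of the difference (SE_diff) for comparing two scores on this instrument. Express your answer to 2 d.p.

10.24

SEM = 15.100 * √(1 − 0.770) = 15.100 * √0.230 ≈ 15.100 * 0.480 ≈ 7.242
SE_diff = √2 * SEM ≈ 10.241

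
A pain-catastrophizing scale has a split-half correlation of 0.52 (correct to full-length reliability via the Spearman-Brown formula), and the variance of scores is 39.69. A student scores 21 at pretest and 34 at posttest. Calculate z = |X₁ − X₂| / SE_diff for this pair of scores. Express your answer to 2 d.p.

2.60

σ = 39.69^(1/2) = 6.300
Full-length reliability (Spearman-Brown) = 2(0.52)/(1+0.52) ≃ 0.684
SEM = 6.300 × √(1 − 0.684) = 6.300 × √0.316 ≃ 6.300 × 0.562 ≃ 3.540
SE_diff = SEM × √2 ≃ 3.540 × 1.414 ≃ 5.007
z = |21 − 34| / 5.007 = 13 / 5.007 ≃ 2.597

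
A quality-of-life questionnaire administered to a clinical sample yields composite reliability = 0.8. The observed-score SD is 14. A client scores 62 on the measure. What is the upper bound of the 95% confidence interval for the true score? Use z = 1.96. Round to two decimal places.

74.27

SEM = 14.0000 · √(1 − 0.8000) = 14.0000 · √0.2000 ≈ 14.0000 · 0.4472 ≈ 6.2610
Margin = 1.96 · 6.2610 ≈ 12.2715
Upper limit = 62 + 12.2715 ≈ 74.2715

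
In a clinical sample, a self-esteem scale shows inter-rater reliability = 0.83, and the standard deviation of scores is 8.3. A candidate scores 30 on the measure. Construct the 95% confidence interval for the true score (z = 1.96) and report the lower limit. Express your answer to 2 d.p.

SEM = 8.3000 · √(1 − 0.8300) = 8.3000 · √0.1700 ≈ 8.3000 · 0.4123 ≈ 3.4222
1.96 · SEM ≈ 6.7075
Lower bound: 30 − 6.7075 = 23.2925

23.29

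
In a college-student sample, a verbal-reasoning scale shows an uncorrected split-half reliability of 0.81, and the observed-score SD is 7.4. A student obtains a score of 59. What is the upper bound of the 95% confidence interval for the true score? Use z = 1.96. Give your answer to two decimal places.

Full-length reliability (Spearman-Brown) = 2(0.81)/(1+0.81) ≈ 0.8950
The standard error of measurement is 7.4000×√(1 − 0.8950) ≈ 7.4000×0.3240 ≈ 2.3976.
Half-width = 1.96×2.3976 ≈ 4.6992
Upper bound: 59 + 4.6992 = 63.6992

63.70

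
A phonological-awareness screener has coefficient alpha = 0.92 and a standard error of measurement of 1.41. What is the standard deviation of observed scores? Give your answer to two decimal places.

4.99

σ = SEM·(1 − r)^(−1/2) ≈ 1.41·3.5355 ≈ 4.9851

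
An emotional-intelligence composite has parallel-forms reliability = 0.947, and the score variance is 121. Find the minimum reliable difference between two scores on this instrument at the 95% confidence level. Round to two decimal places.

SD = √121 ≈ 11.000
SEM = 11.000·√(1 − 0.947) ≈ 2.532
Standard error of the difference = 2.532·√2 ≈ 3.581
Minimum reliable difference = 1.96 · SE_diff ≈ 1.96 · 3.581 ≈ 7.019

7.02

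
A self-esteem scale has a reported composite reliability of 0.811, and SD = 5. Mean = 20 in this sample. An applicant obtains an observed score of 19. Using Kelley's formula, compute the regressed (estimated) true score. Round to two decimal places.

T̂ = r·X + (1 − r)·M = 0.81100*19 + 0.18900*20 = 15.40900 + 3.78000 ≈ 19.18900

19.19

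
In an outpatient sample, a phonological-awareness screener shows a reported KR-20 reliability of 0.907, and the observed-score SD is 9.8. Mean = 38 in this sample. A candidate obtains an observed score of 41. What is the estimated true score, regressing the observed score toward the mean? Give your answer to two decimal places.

40.72

Estimated true score = 0.9070*41 + (1 − 0.9070)*38 ≈ 40.7210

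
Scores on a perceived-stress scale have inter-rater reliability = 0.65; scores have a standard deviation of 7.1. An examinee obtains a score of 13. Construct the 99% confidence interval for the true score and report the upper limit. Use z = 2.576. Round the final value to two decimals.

23.82

SEM = 7.1000 * √(1 − 0.6500) = 7.1000 * √0.3500 ≃ 7.1000 * 0.5916 ≃ 4.2004
2.576 * SEM ≃ 10.8203
Upper limit = 13 + 10.8203 ≃ 23.8203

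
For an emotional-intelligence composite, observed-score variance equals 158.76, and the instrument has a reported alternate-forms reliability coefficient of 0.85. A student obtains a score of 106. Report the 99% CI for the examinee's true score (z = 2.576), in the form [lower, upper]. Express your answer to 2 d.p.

SD = √158.76 = 12.600
SEM = 12.600*√(1 − 0.850) ≈ 4.880
2.576 * SEM ≈ 12.571
CI = 106 ± 12.571 → [93.429, 118.571]

[93.43, 118.57]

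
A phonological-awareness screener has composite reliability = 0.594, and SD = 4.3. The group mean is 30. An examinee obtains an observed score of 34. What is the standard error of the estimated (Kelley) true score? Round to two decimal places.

2.11

SE_est = 4.300×√(0.594×0.406) ≈ 2.112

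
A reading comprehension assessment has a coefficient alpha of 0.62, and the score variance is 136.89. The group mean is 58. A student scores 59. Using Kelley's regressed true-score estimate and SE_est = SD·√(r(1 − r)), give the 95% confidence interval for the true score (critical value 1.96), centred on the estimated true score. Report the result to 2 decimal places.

[47.49, 69.75]

σ = 136.89^(1/2) = 11.7000
T̂ = r·X + (1 − r)·M = 0.6200·59 + 0.3800·58 = 36.5800 + 22.0400 ≈ 58.6200
SE_est = SD · √(r(1 − r)) = 11.7000 · √0.2356 ≈ 11.7000 · 0.4854 ≈ 5.6790
95% CI: 58.6200 ± 11.1309 ≈ (47.4891, 69.7509)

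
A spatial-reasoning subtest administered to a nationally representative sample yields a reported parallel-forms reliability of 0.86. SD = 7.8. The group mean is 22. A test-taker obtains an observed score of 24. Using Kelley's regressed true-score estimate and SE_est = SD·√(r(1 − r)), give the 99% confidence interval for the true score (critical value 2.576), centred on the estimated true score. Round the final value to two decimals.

[16.75, 30.69]

T̂ = 0.8600(24) + 0.1400(22) ≈ 23.7200
SE_est = SD * √(r(1 − r)) = 7.8000 * √0.1204 ≈ 7.8000 * 0.3470 ≈ 2.7065
CI = 23.7200 ± 2.576 * 2.7065 → [16.7481, 30.6919]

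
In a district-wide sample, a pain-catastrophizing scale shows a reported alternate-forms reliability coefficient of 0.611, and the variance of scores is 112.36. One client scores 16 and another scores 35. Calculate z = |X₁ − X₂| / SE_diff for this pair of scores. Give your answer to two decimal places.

2.03

SD = √112.36 = 10.6000
SEM = 10.6000·√(1 − 0.6110) ≈ 6.6112
Standard error of the difference = 6.6112·√2 ≈ 9.3497
z = |16 − 35| / 9.3497 = 19 / 9.3497 ≈ 2.0322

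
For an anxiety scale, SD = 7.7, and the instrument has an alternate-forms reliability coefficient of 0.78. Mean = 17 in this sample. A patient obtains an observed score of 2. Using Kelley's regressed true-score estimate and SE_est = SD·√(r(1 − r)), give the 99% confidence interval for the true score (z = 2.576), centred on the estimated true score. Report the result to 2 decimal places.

Estimated true score = 0.780*2 + (1 − 0.780)*17 ≈ 5.300
SE_est = 7.700*√(0.780*0.220) ≈ 3.190
CI = 5.300 ± 2.576 * 3.190 → [-2.917, 13.517]

[-2.92, 13.52]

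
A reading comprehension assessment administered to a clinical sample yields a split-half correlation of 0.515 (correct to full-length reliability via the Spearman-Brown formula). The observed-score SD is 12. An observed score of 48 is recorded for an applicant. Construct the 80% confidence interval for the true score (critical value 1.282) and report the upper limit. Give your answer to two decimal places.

r_full = 2·0.515 / (1 + 0.515) ≃ 0.67987
SEM = 12.00000 × √(1 − 0.67987) = 12.00000 × √0.32013 ≃ 12.00000 × 0.56580 ≃ 6.78963
Margin = 1.282 × 6.78963 ≃ 8.70430
Upper limit = 48 + 8.70430 ≃ 56.70430

56.70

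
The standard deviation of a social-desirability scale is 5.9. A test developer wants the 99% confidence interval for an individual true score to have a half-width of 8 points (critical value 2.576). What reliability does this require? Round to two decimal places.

0.72

Required SEM = 8 / 2.576 ≈ 3.1056
r = 1 − (SEM / SD)² = 1 − (3.1056 / 5.9)² ≈ 1 − 0.2771 ≈ 0.7229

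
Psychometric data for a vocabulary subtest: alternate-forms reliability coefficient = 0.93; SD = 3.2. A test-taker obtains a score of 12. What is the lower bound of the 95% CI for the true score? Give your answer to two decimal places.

10.34

SEM = 3.200×√(1 − 0.930) ≈ 0.847
Margin = 1.96 × 0.847 ≈ 1.659
Lower bound: 12 − 1.659 = 10.341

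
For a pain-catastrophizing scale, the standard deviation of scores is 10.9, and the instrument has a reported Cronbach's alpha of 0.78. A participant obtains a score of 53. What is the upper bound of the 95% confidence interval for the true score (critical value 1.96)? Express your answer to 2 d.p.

SEM = 10.90000 * √(1 − 0.78000) = 10.90000 * √0.22000 ≈ 10.90000 * 0.46904 ≈ 5.11255
Margin = 1.96 * 5.11255 ≈ 10.02060
Upper bound: 53 + 10.02060 = 63.02060

63.02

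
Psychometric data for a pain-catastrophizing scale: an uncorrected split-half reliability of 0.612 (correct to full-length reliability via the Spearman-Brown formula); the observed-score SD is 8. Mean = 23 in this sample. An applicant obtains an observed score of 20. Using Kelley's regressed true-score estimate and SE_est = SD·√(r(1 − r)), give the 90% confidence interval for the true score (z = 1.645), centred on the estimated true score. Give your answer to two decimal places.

[15.10, 26.35]

r_full = 2·0.612 / (1 + 0.612) ≃ 0.759
T̂ = 0.759(20) + 0.241(23) ≃ 20.722
SE_est = 8.000*√(0.759*0.241) ≃ 3.420
CI = 20.722 ± 1.645 * 3.420 → [15.096, 26.348]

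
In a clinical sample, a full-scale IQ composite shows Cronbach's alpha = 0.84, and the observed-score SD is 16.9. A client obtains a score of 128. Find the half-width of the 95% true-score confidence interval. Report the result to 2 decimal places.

13.25

SEM = 16.9000 * √(1 − 0.8400) = 16.9000 * √0.1600 ≃ 16.9000 * 0.4000 ≃ 6.7600
Half-width = 1.96*6.7600 ≃ 13.2496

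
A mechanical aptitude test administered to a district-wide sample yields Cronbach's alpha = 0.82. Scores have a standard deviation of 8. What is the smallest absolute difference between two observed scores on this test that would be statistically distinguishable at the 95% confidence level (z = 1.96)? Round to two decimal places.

9.41

SEM = 8.000×√(1 − 0.820) ≃ 3.394
SE_diff = √2 × SEM ≃ 4.800
Smallest detectable difference = 1.96×4.800 ≃ 9.408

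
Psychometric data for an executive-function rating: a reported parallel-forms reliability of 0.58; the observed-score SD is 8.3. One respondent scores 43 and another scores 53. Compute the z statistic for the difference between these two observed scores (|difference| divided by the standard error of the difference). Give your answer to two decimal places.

The standard error of measurement is 8.3000·√(1 − 0.5800) ≈ 8.3000·0.6481 ≈ 5.3790.
SE_diff = √2 · SEM ≈ 7.6071
z = 10 / 7.6071 ≈ 1.3146

1.31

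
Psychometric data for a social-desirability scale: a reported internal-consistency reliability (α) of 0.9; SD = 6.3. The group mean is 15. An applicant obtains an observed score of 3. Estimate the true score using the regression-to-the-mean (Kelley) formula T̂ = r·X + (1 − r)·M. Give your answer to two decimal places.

Estimated true score = 0.90000*3 + (1 − 0.90000)*15 ≃ 4.20000

4.20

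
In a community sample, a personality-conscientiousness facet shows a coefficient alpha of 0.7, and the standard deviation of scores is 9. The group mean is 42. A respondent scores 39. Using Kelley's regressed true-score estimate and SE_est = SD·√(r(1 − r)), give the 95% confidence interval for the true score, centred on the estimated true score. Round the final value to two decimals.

[31.82, 47.98]

T̂ = 0.7000(39) + 0.3000(42) ≈ 39.9000
SE_est = SD * √(r(1 − r)) = 9.0000 * √0.2100 ≈ 9.0000 * 0.4583 ≈ 4.1243
95% CI: 39.9000 ± 8.0837 ≈ (31.8163, 47.9837)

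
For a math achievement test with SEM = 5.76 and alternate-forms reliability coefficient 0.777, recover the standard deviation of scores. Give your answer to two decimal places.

12.20

SD = 5.76 / √(1 − 0.777) ≈ 12.197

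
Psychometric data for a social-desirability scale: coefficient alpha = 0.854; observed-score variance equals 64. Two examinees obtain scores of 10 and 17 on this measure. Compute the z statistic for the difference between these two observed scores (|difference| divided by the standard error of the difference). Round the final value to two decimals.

1.62

SD = √64 ≈ 8.0000
SEM = 8.0000·√(1 − 0.8540) ≈ 3.0568
SE_diff = SEM · √2 ≈ 3.0568 · 1.4142 ≈ 4.3230
z = 7 / 4.3230 ≈ 1.6193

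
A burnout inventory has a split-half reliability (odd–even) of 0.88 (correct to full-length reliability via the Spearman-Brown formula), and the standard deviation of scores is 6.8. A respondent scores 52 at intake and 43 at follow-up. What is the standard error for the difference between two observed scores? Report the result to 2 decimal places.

Full-length reliability (Spearman-Brown) = 2(0.88)/(1+0.88) ≃ 0.93617
The standard error of measurement is 6.80000×√(1 − 0.93617) ≃ 6.80000×0.25265 ≃ 1.71799.
SE_diff = SEM × √2 ≃ 1.71799 × 1.41421 ≃ 2.42960

2.43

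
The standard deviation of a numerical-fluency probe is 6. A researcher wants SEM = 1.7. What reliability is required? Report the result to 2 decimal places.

r = 1 − (SEM / SD)² = 1 − (1.7000 / 6)² ≈ 1 − 0.0803 ≈ 0.9197

0.92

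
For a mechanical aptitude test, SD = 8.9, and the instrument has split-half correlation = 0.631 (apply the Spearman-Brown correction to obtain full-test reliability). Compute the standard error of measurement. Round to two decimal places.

4.23

Spearman-Brown: r = 2(0.631) / (1 + 0.631) = 1.2620 / 1.6310 ≈ 0.7738
SEM = 8.9000×√(1 − 0.7738) ≈ 4.2333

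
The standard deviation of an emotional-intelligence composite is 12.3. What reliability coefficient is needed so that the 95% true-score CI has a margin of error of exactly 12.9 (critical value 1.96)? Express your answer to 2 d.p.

Required SEM = 12.9 / 1.96 ≈ 6.5816
Required reliability = 1 − (SEM/SD)² = 1 − 0.2863 ≈ 0.7137

0.71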